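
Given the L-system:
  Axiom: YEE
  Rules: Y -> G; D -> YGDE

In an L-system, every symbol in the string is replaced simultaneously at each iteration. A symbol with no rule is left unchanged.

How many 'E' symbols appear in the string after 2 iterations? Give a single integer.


Step 0: YEE  (2 'E')
Step 1: GEE  (2 'E')
Step 2: GEE  (2 'E')

Answer: 2


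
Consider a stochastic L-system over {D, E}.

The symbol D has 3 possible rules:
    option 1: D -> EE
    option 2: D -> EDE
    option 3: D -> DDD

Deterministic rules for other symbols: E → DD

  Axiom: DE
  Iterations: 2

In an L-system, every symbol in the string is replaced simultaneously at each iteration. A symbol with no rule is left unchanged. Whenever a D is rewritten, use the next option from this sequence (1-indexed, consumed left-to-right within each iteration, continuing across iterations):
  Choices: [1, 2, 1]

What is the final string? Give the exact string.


Step 0: DE
Step 1: EEDD  (used choices [1])
Step 2: DDDDEDEEE  (used choices [2, 1])

Answer: DDDDEDEEE


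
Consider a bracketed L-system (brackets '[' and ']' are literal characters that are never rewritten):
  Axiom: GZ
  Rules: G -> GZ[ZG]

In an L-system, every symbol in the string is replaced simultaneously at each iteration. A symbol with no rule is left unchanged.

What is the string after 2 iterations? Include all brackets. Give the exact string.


Step 0: GZ
Step 1: GZ[ZG]Z
Step 2: GZ[ZG]Z[ZGZ[ZG]]Z

Answer: GZ[ZG]Z[ZGZ[ZG]]Z


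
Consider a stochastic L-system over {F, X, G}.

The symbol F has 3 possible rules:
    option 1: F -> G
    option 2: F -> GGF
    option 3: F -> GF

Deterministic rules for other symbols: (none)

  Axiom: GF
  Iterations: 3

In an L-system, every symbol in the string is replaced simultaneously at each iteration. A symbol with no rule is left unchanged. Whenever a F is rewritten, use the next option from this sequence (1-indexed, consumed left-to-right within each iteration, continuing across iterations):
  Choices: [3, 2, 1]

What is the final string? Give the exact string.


Step 0: GF
Step 1: GGF  (used choices [3])
Step 2: GGGGF  (used choices [2])
Step 3: GGGGG  (used choices [1])

Answer: GGGGG


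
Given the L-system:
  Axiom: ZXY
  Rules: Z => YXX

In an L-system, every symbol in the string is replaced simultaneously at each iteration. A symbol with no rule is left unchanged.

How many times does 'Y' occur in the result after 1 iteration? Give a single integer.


Answer: 2

Derivation:
Step 0: ZXY  (1 'Y')
Step 1: YXXXY  (2 'Y')


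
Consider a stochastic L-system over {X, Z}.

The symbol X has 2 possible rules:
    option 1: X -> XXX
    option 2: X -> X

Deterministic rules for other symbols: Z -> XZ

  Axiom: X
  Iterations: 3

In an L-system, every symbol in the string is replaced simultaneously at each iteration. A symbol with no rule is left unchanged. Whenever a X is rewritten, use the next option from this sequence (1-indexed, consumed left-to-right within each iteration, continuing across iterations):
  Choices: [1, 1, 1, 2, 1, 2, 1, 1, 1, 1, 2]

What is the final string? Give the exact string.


Answer: XXXXXXXXXXXXXXXXX

Derivation:
Step 0: X
Step 1: XXX  (used choices [1])
Step 2: XXXXXXX  (used choices [1, 1, 2])
Step 3: XXXXXXXXXXXXXXXXX  (used choices [1, 2, 1, 1, 1, 1, 2])


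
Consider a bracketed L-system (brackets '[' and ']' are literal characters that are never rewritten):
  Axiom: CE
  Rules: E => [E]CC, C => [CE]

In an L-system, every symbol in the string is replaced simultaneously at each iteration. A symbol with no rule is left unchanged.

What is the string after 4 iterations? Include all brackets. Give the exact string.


Step 0: CE
Step 1: [CE][E]CC
Step 2: [[CE][E]CC][[E]CC][CE][CE]
Step 3: [[[CE][E]CC][[E]CC][CE][CE]][[[E]CC][CE][CE]][[CE][E]CC][[CE][E]CC]
Step 4: [[[[CE][E]CC][[E]CC][CE][CE]][[[E]CC][CE][CE]][[CE][E]CC][[CE][E]CC]][[[[E]CC][CE][CE]][[CE][E]CC][[CE][E]CC]][[[CE][E]CC][[E]CC][CE][CE]][[[CE][E]CC][[E]CC][CE][CE]]

Answer: [[[[CE][E]CC][[E]CC][CE][CE]][[[E]CC][CE][CE]][[CE][E]CC][[CE][E]CC]][[[[E]CC][CE][CE]][[CE][E]CC][[CE][E]CC]][[[CE][E]CC][[E]CC][CE][CE]][[[CE][E]CC][[E]CC][CE][CE]]


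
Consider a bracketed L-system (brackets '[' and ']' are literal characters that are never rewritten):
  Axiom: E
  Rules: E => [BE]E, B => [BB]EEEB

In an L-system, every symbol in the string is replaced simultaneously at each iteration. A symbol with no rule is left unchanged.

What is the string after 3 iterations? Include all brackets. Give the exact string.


Answer: [[[BB]EEEB[BB]EEEB][BE]E[BE]E[BE]E[BB]EEEB[[BB]EEEB[BE]E][BE]E][[BB]EEEB[BE]E][BE]E

Derivation:
Step 0: E
Step 1: [BE]E
Step 2: [[BB]EEEB[BE]E][BE]E
Step 3: [[[BB]EEEB[BB]EEEB][BE]E[BE]E[BE]E[BB]EEEB[[BB]EEEB[BE]E][BE]E][[BB]EEEB[BE]E][BE]E


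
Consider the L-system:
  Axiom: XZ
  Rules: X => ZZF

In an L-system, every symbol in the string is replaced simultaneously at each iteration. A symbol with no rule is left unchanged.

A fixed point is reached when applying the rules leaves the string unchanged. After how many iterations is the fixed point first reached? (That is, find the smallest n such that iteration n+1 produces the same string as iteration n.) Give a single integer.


Step 0: XZ
Step 1: ZZFZ
Step 2: ZZFZ  (unchanged — fixed point at step 1)

Answer: 1


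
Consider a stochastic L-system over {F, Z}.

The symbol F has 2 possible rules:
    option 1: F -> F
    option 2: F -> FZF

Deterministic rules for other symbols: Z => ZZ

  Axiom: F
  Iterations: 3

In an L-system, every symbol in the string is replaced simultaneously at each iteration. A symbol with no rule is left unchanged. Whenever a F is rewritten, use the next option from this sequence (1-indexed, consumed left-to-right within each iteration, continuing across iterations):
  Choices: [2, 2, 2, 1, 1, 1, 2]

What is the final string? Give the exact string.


Step 0: F
Step 1: FZF  (used choices [2])
Step 2: FZFZZFZF  (used choices [2, 2])
Step 3: FZZFZZZZFZZFZF  (used choices [1, 1, 1, 2])

Answer: FZZFZZZZFZZFZF


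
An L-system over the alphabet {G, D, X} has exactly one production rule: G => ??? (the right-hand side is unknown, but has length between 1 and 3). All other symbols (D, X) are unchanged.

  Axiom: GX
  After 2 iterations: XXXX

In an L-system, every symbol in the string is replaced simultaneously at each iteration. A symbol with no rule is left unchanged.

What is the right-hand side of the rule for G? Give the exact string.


Answer: XXX

Derivation:
Trying G => XXX:
  Step 0: GX
  Step 1: XXXX
  Step 2: XXXX
Matches the given result.


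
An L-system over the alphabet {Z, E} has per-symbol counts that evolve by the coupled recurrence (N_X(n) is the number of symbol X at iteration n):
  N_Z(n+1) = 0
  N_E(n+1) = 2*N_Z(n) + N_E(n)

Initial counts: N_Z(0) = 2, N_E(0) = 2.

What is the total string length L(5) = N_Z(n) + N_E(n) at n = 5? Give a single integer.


Answer: 6

Derivation:
Step 0: N_Z=2, N_E=2, L=4
Step 1: N_Z=0, N_E=6, L=6
Step 2: N_Z=0, N_E=6, L=6
Step 3: N_Z=0, N_E=6, L=6
Step 4: N_Z=0, N_E=6, L=6
Step 5: N_Z=0, N_E=6, L=6


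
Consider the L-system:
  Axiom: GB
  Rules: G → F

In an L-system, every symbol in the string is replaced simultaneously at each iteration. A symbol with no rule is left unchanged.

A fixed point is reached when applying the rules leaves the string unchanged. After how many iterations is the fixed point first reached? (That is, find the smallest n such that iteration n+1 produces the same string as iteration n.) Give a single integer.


Answer: 1

Derivation:
Step 0: GB
Step 1: FB
Step 2: FB  (unchanged — fixed point at step 1)


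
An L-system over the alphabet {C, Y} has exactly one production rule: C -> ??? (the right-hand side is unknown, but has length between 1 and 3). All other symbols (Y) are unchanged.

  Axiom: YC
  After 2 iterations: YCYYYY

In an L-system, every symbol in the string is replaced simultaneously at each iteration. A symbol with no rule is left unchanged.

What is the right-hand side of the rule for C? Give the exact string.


Trying C -> CYY:
  Step 0: YC
  Step 1: YCYY
  Step 2: YCYYYY
Matches the given result.

Answer: CYY


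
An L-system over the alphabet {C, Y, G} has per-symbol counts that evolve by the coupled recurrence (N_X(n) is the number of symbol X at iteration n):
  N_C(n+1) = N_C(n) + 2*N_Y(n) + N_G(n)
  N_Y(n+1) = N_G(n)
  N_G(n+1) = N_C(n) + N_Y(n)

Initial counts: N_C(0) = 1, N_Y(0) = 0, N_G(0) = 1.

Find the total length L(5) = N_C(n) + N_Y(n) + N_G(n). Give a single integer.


Step 0: N_C=1, N_Y=0, N_G=1, L=2
Step 1: N_C=2, N_Y=1, N_G=1, L=4
Step 2: N_C=5, N_Y=1, N_G=3, L=9
Step 3: N_C=10, N_Y=3, N_G=6, L=19
Step 4: N_C=22, N_Y=6, N_G=13, L=41
Step 5: N_C=47, N_Y=13, N_G=28, L=88

Answer: 88


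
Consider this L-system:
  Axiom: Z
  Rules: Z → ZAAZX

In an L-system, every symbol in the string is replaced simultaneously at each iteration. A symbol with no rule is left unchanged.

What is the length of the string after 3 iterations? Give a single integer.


Answer: 29

Derivation:
Step 0: length = 1
Step 1: length = 5
Step 2: length = 13
Step 3: length = 29


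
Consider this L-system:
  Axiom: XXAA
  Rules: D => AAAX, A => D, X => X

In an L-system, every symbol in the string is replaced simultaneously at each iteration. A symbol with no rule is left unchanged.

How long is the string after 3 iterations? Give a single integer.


Step 0: length = 4
Step 1: length = 4
Step 2: length = 10
Step 3: length = 10

Answer: 10


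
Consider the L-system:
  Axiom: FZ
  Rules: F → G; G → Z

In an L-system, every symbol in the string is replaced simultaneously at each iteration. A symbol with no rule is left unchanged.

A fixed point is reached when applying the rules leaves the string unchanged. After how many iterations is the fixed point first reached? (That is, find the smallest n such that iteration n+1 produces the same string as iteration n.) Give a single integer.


Answer: 2

Derivation:
Step 0: FZ
Step 1: GZ
Step 2: ZZ
Step 3: ZZ  (unchanged — fixed point at step 2)


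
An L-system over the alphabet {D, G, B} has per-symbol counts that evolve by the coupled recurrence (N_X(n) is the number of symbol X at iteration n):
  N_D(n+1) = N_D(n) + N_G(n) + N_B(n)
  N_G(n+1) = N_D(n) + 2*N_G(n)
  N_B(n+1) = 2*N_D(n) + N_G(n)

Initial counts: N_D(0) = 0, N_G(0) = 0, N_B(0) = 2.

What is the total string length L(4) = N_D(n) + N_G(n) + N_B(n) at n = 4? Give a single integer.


Step 0: N_D=0, N_G=0, N_B=2, L=2
Step 1: N_D=2, N_G=0, N_B=0, L=2
Step 2: N_D=2, N_G=2, N_B=4, L=8
Step 3: N_D=8, N_G=6, N_B=6, L=20
Step 4: N_D=20, N_G=20, N_B=22, L=62

Answer: 62


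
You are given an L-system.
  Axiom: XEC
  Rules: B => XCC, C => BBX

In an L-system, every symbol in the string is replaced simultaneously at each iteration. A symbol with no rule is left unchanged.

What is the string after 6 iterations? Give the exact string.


Step 0: XEC
Step 1: XEBBX
Step 2: XEXCCXCCX
Step 3: XEXBBXBBXXBBXBBXX
Step 4: XEXXCCXCCXXCCXCCXXXCCXCCXXCCXCCXX
Step 5: XEXXBBXBBXXBBXBBXXXBBXBBXXBBXBBXXXXBBXBBXXBBXBBXXXBBXBBXXBBXBBXXX
Step 6: XEXXXCCXCCXXCCXCCXXXCCXCCXXCCXCCXXXXCCXCCXXCCXCCXXXCCXCCXXCCXCCXXXXXCCXCCXXCCXCCXXXCCXCCXXCCXCCXXXXCCXCCXXCCXCCXXXCCXCCXXCCXCCXXX

Answer: XEXXXCCXCCXXCCXCCXXXCCXCCXXCCXCCXXXXCCXCCXXCCXCCXXXCCXCCXXCCXCCXXXXXCCXCCXXCCXCCXXXCCXCCXXCCXCCXXXXCCXCCXXCCXCCXXXCCXCCXXCCXCCXXX


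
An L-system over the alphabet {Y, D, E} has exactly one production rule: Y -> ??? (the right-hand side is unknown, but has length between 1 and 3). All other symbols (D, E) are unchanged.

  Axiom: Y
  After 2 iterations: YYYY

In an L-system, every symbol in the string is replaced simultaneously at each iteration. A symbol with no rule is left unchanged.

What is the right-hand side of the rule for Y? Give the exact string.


Trying Y -> YY:
  Step 0: Y
  Step 1: YY
  Step 2: YYYY
Matches the given result.

Answer: YY


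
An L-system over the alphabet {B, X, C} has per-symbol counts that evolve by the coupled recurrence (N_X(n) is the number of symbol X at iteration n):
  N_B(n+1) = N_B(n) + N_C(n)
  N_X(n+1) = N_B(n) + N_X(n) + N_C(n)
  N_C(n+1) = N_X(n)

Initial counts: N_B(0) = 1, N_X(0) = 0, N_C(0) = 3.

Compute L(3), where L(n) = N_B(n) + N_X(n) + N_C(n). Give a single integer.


Step 0: N_B=1, N_X=0, N_C=3, L=4
Step 1: N_B=4, N_X=4, N_C=0, L=8
Step 2: N_B=4, N_X=8, N_C=4, L=16
Step 3: N_B=8, N_X=16, N_C=8, L=32

Answer: 32


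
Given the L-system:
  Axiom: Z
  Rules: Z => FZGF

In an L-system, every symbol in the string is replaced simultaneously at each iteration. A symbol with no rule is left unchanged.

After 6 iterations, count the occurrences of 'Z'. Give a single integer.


Answer: 1

Derivation:
Step 0: Z  (1 'Z')
Step 1: FZGF  (1 'Z')
Step 2: FFZGFGF  (1 'Z')
Step 3: FFFZGFGFGF  (1 'Z')
Step 4: FFFFZGFGFGFGF  (1 'Z')
Step 5: FFFFFZGFGFGFGFGF  (1 'Z')
Step 6: FFFFFFZGFGFGFGFGFGF  (1 'Z')


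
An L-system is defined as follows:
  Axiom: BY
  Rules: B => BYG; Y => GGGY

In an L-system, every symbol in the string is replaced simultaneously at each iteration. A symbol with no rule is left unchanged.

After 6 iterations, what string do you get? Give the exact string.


Step 0: BY
Step 1: BYGGGGY
Step 2: BYGGGGYGGGGGGGY
Step 3: BYGGGGYGGGGGGGYGGGGGGGGGGY
Step 4: BYGGGGYGGGGGGGYGGGGGGGGGGYGGGGGGGGGGGGGY
Step 5: BYGGGGYGGGGGGGYGGGGGGGGGGYGGGGGGGGGGGGGYGGGGGGGGGGGGGGGGY
Step 6: BYGGGGYGGGGGGGYGGGGGGGGGGYGGGGGGGGGGGGGYGGGGGGGGGGGGGGGGYGGGGGGGGGGGGGGGGGGGY

Answer: BYGGGGYGGGGGGGYGGGGGGGGGGYGGGGGGGGGGGGGYGGGGGGGGGGGGGGGGYGGGGGGGGGGGGGGGGGGGY


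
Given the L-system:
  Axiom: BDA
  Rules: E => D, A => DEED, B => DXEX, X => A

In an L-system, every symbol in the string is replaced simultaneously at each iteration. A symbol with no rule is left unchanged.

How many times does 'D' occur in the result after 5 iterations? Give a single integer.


Step 0: BDA  (1 'D')
Step 1: DXEXDDEED  (4 'D')
Step 2: DADADDDDD  (7 'D')
Step 3: DDEEDDDEEDDDDDD  (11 'D')
Step 4: DDDDDDDDDDDDDDD  (15 'D')
Step 5: DDDDDDDDDDDDDDD  (15 'D')

Answer: 15


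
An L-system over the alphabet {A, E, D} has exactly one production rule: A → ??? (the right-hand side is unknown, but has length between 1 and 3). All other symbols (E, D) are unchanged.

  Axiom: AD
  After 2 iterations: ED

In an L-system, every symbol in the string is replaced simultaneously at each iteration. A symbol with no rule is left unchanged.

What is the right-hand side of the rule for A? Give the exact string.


Trying A → E:
  Step 0: AD
  Step 1: ED
  Step 2: ED
Matches the given result.

Answer: E


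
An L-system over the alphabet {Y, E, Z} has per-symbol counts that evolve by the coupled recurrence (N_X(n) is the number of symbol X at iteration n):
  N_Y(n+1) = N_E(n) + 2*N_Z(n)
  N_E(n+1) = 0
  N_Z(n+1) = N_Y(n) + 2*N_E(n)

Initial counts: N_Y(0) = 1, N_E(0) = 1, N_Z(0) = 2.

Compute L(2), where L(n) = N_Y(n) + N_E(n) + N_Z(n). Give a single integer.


Step 0: N_Y=1, N_E=1, N_Z=2, L=4
Step 1: N_Y=5, N_E=0, N_Z=3, L=8
Step 2: N_Y=6, N_E=0, N_Z=5, L=11

Answer: 11


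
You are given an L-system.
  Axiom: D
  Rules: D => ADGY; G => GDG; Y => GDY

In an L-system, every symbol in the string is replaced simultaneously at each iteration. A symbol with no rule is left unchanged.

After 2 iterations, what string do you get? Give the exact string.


Answer: AADGYGDGGDY

Derivation:
Step 0: D
Step 1: ADGY
Step 2: AADGYGDGGDY


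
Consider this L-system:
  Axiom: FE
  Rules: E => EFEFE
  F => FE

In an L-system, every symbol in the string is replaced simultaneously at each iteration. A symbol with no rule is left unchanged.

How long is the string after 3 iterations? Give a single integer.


Step 0: length = 2
Step 1: length = 7
Step 2: length = 26
Step 3: length = 97

Answer: 97


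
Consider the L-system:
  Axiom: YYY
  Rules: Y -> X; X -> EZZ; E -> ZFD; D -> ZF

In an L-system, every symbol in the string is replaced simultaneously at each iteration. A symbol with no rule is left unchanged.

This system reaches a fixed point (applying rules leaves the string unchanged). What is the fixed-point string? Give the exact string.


Step 0: YYY
Step 1: XXX
Step 2: EZZEZZEZZ
Step 3: ZFDZZZFDZZZFDZZ
Step 4: ZFZFZZZFZFZZZFZFZZ
Step 5: ZFZFZZZFZFZZZFZFZZ  (unchanged — fixed point at step 4)

Answer: ZFZFZZZFZFZZZFZFZZ


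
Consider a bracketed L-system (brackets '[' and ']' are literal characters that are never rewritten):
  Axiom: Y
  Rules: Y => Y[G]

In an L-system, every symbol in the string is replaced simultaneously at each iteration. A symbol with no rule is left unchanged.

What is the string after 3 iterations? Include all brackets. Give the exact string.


Answer: Y[G][G][G]

Derivation:
Step 0: Y
Step 1: Y[G]
Step 2: Y[G][G]
Step 3: Y[G][G][G]


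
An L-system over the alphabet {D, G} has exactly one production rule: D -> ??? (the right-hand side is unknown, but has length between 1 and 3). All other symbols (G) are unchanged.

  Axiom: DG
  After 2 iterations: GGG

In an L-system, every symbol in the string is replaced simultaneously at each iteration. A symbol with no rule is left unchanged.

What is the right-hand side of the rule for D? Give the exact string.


Trying D -> GG:
  Step 0: DG
  Step 1: GGG
  Step 2: GGG
Matches the given result.

Answer: GG


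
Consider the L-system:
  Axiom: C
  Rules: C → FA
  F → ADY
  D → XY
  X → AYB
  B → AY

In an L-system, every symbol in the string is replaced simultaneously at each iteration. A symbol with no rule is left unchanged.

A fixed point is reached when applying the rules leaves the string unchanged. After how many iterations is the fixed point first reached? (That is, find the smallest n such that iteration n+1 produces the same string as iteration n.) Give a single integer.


Step 0: C
Step 1: FA
Step 2: ADYA
Step 3: AXYYA
Step 4: AAYBYYA
Step 5: AAYAYYYA
Step 6: AAYAYYYA  (unchanged — fixed point at step 5)

Answer: 5


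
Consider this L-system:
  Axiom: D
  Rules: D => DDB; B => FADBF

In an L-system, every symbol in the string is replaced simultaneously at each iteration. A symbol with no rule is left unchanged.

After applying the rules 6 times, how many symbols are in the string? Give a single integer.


Step 0: length = 1
Step 1: length = 3
Step 2: length = 11
Step 3: length = 33
Step 4: length = 91
Step 5: length = 243
Step 6: length = 641

Answer: 641


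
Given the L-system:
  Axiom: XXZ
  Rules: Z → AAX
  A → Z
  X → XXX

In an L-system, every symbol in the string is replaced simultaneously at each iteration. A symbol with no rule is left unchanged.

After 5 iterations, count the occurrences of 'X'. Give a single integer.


Step 0: XXZ  (2 'X')
Step 1: XXXXXXAAX  (7 'X')
Step 2: XXXXXXXXXXXXXXXXXXZZXXX  (21 'X')
Step 3: XXXXXXXXXXXXXXXXXXXXXXXXXXXXXXXXXXXXXXXXXXXXXXXXXXXXXXAAXAAXXXXXXXXXX  (65 'X')
Step 4: XXXXXXXXXXXXXXXXXXXXXXXXXXXXXXXXXXXXXXXXXXXXXXXXXXXXXXXXXXXXXXXXXXXXXXXXXXXXXXXXXXXXXXXXXXXXXXXXXXXXXXXXXXXXXXXXXXXXXXXXXXXXXXXXXXXXXXXXXXXXXXXXXXXXXXXXXXXXXXXXXXZZXXXZZXXXXXXXXXXXXXXXXXXXXXXXXXXXXXX  (195 'X')
Step 5: XXXXXXXXXXXXXXXXXXXXXXXXXXXXXXXXXXXXXXXXXXXXXXXXXXXXXXXXXXXXXXXXXXXXXXXXXXXXXXXXXXXXXXXXXXXXXXXXXXXXXXXXXXXXXXXXXXXXXXXXXXXXXXXXXXXXXXXXXXXXXXXXXXXXXXXXXXXXXXXXXXXXXXXXXXXXXXXXXXXXXXXXXXXXXXXXXXXXXXXXXXXXXXXXXXXXXXXXXXXXXXXXXXXXXXXXXXXXXXXXXXXXXXXXXXXXXXXXXXXXXXXXXXXXXXXXXXXXXXXXXXXXXXXXXXXXXXXXXXXXXXXXXXXXXXXXXXXXXXXXXXXXXXXXXXXXXXXXXXXXXXXXXXXXXXXXXXXXXXXXXXXXXXXXXXXXXXXXXXXXXXXXXXXXXXXXXXXXXXXXXXXXXXXXXXXXXXXXXXXXXXXXXXXXXXXXXXXXXXXXXXXXXXXXXXXXXXXXXXXXXXXXXXXXXXXXXXXXXXXXXXXXXXAAXAAXXXXXXXXXXAAXAAXXXXXXXXXXXXXXXXXXXXXXXXXXXXXXXXXXXXXXXXXXXXXXXXXXXXXXXXXXXXXXXXXXXXXXXXXXXXXXXXXXXXXXXXXXX  (589 'X')

Answer: 589


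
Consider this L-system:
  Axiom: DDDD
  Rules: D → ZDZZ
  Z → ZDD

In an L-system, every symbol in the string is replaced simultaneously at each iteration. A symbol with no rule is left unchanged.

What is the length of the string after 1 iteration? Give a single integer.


Answer: 16

Derivation:
Step 0: length = 4
Step 1: length = 16


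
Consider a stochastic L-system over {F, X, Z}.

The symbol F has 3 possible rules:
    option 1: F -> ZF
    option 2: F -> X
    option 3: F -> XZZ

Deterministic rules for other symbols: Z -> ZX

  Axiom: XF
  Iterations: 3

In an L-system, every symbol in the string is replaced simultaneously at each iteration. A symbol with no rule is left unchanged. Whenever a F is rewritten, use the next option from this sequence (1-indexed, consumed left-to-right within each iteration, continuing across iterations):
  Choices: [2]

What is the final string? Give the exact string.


Answer: XX

Derivation:
Step 0: XF
Step 1: XX  (used choices [2])
Step 2: XX  (used choices [])
Step 3: XX  (used choices [])


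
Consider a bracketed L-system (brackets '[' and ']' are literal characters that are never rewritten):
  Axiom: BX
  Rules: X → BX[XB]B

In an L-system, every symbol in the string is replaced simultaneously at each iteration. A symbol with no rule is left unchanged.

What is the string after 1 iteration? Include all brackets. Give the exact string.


Answer: BBX[XB]B

Derivation:
Step 0: BX
Step 1: BBX[XB]B


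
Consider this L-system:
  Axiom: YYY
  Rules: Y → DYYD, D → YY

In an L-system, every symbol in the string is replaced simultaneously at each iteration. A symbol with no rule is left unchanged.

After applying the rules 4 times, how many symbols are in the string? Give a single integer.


Step 0: length = 3
Step 1: length = 12
Step 2: length = 36
Step 3: length = 120
Step 4: length = 384

Answer: 384


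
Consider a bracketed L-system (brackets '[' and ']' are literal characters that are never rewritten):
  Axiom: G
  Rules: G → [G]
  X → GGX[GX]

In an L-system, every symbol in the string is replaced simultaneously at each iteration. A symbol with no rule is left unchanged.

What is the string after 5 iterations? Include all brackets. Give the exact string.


Step 0: G
Step 1: [G]
Step 2: [[G]]
Step 3: [[[G]]]
Step 4: [[[[G]]]]
Step 5: [[[[[G]]]]]

Answer: [[[[[G]]]]]


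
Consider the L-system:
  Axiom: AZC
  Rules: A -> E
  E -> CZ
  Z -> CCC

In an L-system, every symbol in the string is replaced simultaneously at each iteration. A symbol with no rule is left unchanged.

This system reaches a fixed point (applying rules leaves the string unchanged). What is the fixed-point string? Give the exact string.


Answer: CCCCCCCC

Derivation:
Step 0: AZC
Step 1: ECCCC
Step 2: CZCCCC
Step 3: CCCCCCCC
Step 4: CCCCCCCC  (unchanged — fixed point at step 3)


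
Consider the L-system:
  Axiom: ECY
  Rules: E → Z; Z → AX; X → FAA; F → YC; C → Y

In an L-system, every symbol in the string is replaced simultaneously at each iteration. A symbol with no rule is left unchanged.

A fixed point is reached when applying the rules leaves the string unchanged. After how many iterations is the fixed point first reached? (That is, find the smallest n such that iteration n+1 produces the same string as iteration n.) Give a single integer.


Step 0: ECY
Step 1: ZYY
Step 2: AXYY
Step 3: AFAAYY
Step 4: AYCAAYY
Step 5: AYYAAYY
Step 6: AYYAAYY  (unchanged — fixed point at step 5)

Answer: 5


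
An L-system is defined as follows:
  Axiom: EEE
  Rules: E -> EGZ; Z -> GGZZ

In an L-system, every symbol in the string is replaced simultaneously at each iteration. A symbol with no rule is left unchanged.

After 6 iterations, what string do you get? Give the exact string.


Step 0: EEE
Step 1: EGZEGZEGZ
Step 2: EGZGGGZZEGZGGGZZEGZGGGZZ
Step 3: EGZGGGZZGGGGGZZGGZZEGZGGGZZGGGGGZZGGZZEGZGGGZZGGGGGZZGGZZ
Step 4: EGZGGGZZGGGGGZZGGZZGGGGGGGZZGGZZGGGGZZGGZZEGZGGGZZGGGGGZZGGZZGGGGGGGZZGGZZGGGGZZGGZZEGZGGGZZGGGGGZZGGZZGGGGGGGZZGGZZGGGGZZGGZZ
Step 5: EGZGGGZZGGGGGZZGGZZGGGGGGGZZGGZZGGGGZZGGZZGGGGGGGGGZZGGZZGGGGZZGGZZGGGGGGZZGGZZGGGGZZGGZZEGZGGGZZGGGGGZZGGZZGGGGGGGZZGGZZGGGGZZGGZZGGGGGGGGGZZGGZZGGGGZZGGZZGGGGGGZZGGZZGGGGZZGGZZEGZGGGZZGGGGGZZGGZZGGGGGGGZZGGZZGGGGZZGGZZGGGGGGGGGZZGGZZGGGGZZGGZZGGGGGGZZGGZZGGGGZZGGZZ
Step 6: EGZGGGZZGGGGGZZGGZZGGGGGGGZZGGZZGGGGZZGGZZGGGGGGGGGZZGGZZGGGGZZGGZZGGGGGGZZGGZZGGGGZZGGZZGGGGGGGGGGGZZGGZZGGGGZZGGZZGGGGGGZZGGZZGGGGZZGGZZGGGGGGGGZZGGZZGGGGZZGGZZGGGGGGZZGGZZGGGGZZGGZZEGZGGGZZGGGGGZZGGZZGGGGGGGZZGGZZGGGGZZGGZZGGGGGGGGGZZGGZZGGGGZZGGZZGGGGGGZZGGZZGGGGZZGGZZGGGGGGGGGGGZZGGZZGGGGZZGGZZGGGGGGZZGGZZGGGGZZGGZZGGGGGGGGZZGGZZGGGGZZGGZZGGGGGGZZGGZZGGGGZZGGZZEGZGGGZZGGGGGZZGGZZGGGGGGGZZGGZZGGGGZZGGZZGGGGGGGGGZZGGZZGGGGZZGGZZGGGGGGZZGGZZGGGGZZGGZZGGGGGGGGGGGZZGGZZGGGGZZGGZZGGGGGGZZGGZZGGGGZZGGZZGGGGGGGGZZGGZZGGGGZZGGZZGGGGGGZZGGZZGGGGZZGGZZ

Answer: EGZGGGZZGGGGGZZGGZZGGGGGGGZZGGZZGGGGZZGGZZGGGGGGGGGZZGGZZGGGGZZGGZZGGGGGGZZGGZZGGGGZZGGZZGGGGGGGGGGGZZGGZZGGGGZZGGZZGGGGGGZZGGZZGGGGZZGGZZGGGGGGGGZZGGZZGGGGZZGGZZGGGGGGZZGGZZGGGGZZGGZZEGZGGGZZGGGGGZZGGZZGGGGGGGZZGGZZGGGGZZGGZZGGGGGGGGGZZGGZZGGGGZZGGZZGGGGGGZZGGZZGGGGZZGGZZGGGGGGGGGGGZZGGZZGGGGZZGGZZGGGGGGZZGGZZGGGGZZGGZZGGGGGGGGZZGGZZGGGGZZGGZZGGGGGGZZGGZZGGGGZZGGZZEGZGGGZZGGGGGZZGGZZGGGGGGGZZGGZZGGGGZZGGZZGGGGGGGGGZZGGZZGGGGZZGGZZGGGGGGZZGGZZGGGGZZGGZZGGGGGGGGGGGZZGGZZGGGGZZGGZZGGGGGGZZGGZZGGGGZZGGZZGGGGGGGGZZGGZZGGGGZZGGZZGGGGGGZZGGZZGGGGZZGGZZ


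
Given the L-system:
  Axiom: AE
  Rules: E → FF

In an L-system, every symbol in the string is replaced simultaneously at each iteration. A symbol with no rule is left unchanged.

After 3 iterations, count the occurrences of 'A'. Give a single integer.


Step 0: AE  (1 'A')
Step 1: AFF  (1 'A')
Step 2: AFF  (1 'A')
Step 3: AFF  (1 'A')

Answer: 1


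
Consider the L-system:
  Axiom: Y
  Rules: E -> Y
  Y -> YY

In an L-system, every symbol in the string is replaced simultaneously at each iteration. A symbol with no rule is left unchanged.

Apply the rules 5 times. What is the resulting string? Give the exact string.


Step 0: Y
Step 1: YY
Step 2: YYYY
Step 3: YYYYYYYY
Step 4: YYYYYYYYYYYYYYYY
Step 5: YYYYYYYYYYYYYYYYYYYYYYYYYYYYYYYY

Answer: YYYYYYYYYYYYYYYYYYYYYYYYYYYYYYYY


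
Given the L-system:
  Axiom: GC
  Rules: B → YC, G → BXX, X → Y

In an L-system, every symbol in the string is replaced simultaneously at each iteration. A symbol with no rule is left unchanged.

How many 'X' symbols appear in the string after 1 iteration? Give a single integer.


Step 0: GC  (0 'X')
Step 1: BXXC  (2 'X')

Answer: 2


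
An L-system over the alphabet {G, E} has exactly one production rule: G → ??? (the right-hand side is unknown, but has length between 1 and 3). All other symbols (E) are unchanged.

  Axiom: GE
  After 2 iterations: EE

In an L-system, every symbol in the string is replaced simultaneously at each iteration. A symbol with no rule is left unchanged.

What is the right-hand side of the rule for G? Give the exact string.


Answer: E

Derivation:
Trying G → E:
  Step 0: GE
  Step 1: EE
  Step 2: EE
Matches the given result.


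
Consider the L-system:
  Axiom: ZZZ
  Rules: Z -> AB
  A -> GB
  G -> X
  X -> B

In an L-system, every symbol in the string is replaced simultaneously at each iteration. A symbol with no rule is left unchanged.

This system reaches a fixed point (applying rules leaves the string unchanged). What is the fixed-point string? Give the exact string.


Step 0: ZZZ
Step 1: ABABAB
Step 2: GBBGBBGBB
Step 3: XBBXBBXBB
Step 4: BBBBBBBBB
Step 5: BBBBBBBBB  (unchanged — fixed point at step 4)

Answer: BBBBBBBBB


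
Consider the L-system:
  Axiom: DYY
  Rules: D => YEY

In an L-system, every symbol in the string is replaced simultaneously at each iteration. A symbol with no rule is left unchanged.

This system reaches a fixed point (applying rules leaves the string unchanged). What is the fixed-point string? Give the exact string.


Answer: YEYYY

Derivation:
Step 0: DYY
Step 1: YEYYY
Step 2: YEYYY  (unchanged — fixed point at step 1)


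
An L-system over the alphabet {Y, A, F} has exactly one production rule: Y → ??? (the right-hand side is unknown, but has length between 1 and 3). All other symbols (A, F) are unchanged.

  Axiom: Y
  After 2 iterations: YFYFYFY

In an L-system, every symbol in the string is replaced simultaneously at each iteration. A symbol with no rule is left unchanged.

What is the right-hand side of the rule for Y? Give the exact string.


Answer: YFY

Derivation:
Trying Y → YFY:
  Step 0: Y
  Step 1: YFY
  Step 2: YFYFYFY
Matches the given result.


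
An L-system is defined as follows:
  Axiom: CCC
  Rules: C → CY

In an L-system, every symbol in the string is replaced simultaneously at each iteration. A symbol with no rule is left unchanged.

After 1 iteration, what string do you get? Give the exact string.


Step 0: CCC
Step 1: CYCYCY

Answer: CYCYCY


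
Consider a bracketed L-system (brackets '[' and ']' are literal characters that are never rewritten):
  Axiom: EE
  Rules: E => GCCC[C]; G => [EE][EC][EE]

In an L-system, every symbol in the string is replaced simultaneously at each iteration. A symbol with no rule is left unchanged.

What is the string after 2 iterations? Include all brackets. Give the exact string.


Answer: [EE][EC][EE]CCC[C][EE][EC][EE]CCC[C]

Derivation:
Step 0: EE
Step 1: GCCC[C]GCCC[C]
Step 2: [EE][EC][EE]CCC[C][EE][EC][EE]CCC[C]


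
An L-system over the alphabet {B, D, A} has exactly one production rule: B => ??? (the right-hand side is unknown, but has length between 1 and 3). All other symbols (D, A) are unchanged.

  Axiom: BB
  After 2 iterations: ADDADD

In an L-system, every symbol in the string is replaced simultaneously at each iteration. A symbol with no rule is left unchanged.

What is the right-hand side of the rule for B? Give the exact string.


Answer: ADD

Derivation:
Trying B => ADD:
  Step 0: BB
  Step 1: ADDADD
  Step 2: ADDADD
Matches the given result.


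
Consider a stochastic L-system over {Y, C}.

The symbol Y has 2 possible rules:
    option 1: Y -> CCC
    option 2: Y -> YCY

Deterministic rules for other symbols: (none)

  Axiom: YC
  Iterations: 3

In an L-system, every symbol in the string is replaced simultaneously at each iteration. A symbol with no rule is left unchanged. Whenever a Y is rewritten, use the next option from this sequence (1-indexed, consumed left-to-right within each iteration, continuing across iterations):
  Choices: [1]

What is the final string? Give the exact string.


Step 0: YC
Step 1: CCCC  (used choices [1])
Step 2: CCCC  (used choices [])
Step 3: CCCC  (used choices [])

Answer: CCCC


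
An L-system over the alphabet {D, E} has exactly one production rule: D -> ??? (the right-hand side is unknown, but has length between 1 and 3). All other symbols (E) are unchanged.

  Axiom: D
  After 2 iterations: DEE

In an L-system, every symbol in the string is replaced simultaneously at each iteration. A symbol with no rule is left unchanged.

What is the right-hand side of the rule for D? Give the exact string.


Answer: DE

Derivation:
Trying D -> DE:
  Step 0: D
  Step 1: DE
  Step 2: DEE
Matches the given result.


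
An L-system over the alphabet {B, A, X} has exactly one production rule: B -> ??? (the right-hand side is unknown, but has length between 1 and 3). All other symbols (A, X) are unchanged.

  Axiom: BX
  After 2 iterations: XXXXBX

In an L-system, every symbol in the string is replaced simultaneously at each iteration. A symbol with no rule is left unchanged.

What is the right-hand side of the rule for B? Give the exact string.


Trying B -> XXB:
  Step 0: BX
  Step 1: XXBX
  Step 2: XXXXBX
Matches the given result.

Answer: XXB


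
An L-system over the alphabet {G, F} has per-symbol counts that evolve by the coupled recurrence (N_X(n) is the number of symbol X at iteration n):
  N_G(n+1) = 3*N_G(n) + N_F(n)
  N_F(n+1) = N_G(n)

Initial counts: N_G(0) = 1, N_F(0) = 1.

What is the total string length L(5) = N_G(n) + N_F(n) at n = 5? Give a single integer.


Step 0: N_G=1, N_F=1, L=2
Step 1: N_G=4, N_F=1, L=5
Step 2: N_G=13, N_F=4, L=17
Step 3: N_G=43, N_F=13, L=56
Step 4: N_G=142, N_F=43, L=185
Step 5: N_G=469, N_F=142, L=611

Answer: 611


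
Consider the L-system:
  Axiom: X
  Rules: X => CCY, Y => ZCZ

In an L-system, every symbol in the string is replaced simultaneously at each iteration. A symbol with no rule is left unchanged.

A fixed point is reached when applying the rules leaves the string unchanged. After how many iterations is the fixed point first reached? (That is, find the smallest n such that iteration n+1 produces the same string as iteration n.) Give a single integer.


Step 0: X
Step 1: CCY
Step 2: CCZCZ
Step 3: CCZCZ  (unchanged — fixed point at step 2)

Answer: 2


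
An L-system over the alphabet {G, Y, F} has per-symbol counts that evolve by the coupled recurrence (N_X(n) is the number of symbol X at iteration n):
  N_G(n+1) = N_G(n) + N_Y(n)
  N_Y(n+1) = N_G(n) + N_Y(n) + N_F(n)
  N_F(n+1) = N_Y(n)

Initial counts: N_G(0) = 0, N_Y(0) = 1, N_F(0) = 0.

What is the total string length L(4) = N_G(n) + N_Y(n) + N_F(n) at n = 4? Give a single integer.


Answer: 31

Derivation:
Step 0: N_G=0, N_Y=1, N_F=0, L=1
Step 1: N_G=1, N_Y=1, N_F=1, L=3
Step 2: N_G=2, N_Y=3, N_F=1, L=6
Step 3: N_G=5, N_Y=6, N_F=3, L=14
Step 4: N_G=11, N_Y=14, N_F=6, L=31


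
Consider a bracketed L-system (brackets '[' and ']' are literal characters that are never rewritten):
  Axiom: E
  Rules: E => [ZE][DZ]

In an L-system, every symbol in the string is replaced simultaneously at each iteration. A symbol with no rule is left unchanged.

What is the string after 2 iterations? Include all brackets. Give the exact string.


Step 0: E
Step 1: [ZE][DZ]
Step 2: [Z[ZE][DZ]][DZ]

Answer: [Z[ZE][DZ]][DZ]


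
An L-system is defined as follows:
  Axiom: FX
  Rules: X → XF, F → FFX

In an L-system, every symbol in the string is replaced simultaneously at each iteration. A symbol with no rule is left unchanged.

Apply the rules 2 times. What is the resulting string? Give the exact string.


Answer: FFXFFXXFXFFFX

Derivation:
Step 0: FX
Step 1: FFXXF
Step 2: FFXFFXXFXFFFX


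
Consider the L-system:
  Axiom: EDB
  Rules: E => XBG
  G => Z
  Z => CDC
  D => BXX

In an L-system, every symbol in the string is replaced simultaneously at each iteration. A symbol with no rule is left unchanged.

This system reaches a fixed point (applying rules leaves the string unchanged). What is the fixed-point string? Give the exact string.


Step 0: EDB
Step 1: XBGBXXB
Step 2: XBZBXXB
Step 3: XBCDCBXXB
Step 4: XBCBXXCBXXB
Step 5: XBCBXXCBXXB  (unchanged — fixed point at step 4)

Answer: XBCBXXCBXXB


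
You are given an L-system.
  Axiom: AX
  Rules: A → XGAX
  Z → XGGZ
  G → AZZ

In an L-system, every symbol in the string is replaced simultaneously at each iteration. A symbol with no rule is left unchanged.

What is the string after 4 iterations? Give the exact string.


Answer: XXAZZXGAXXXAZZAZZXGGZXAZZAZZXGGZXXGAXXGGZXGGZXAZZXGAXXXXX

Derivation:
Step 0: AX
Step 1: XGAXX
Step 2: XAZZXGAXXX
Step 3: XXGAXXGGZXGGZXAZZXGAXXXX
Step 4: XXAZZXGAXXXAZZAZZXGGZXAZZAZZXGGZXXGAXXGGZXGGZXAZZXGAXXXXX


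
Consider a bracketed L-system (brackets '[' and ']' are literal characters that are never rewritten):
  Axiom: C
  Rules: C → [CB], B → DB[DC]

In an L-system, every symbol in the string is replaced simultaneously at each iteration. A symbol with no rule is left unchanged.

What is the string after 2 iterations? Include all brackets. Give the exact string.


Step 0: C
Step 1: [CB]
Step 2: [[CB]DB[DC]]

Answer: [[CB]DB[DC]]


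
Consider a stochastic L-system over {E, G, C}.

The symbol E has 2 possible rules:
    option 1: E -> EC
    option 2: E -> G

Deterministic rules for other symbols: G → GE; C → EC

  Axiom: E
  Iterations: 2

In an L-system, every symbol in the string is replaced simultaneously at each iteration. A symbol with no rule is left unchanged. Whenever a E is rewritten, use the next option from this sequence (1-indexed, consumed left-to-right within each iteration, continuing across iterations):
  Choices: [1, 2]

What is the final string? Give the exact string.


Step 0: E
Step 1: EC  (used choices [1])
Step 2: GEC  (used choices [2])

Answer: GEC


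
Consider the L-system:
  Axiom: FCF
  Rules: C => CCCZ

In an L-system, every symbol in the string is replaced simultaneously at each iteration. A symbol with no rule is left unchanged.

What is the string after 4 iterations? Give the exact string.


Answer: FCCCZCCCZCCCZZCCCZCCCZCCCZZCCCZCCCZCCCZZZCCCZCCCZCCCZZCCCZCCCZCCCZZCCCZCCCZCCCZZZCCCZCCCZCCCZZCCCZCCCZCCCZZCCCZCCCZCCCZZZZF

Derivation:
Step 0: FCF
Step 1: FCCCZF
Step 2: FCCCZCCCZCCCZZF
Step 3: FCCCZCCCZCCCZZCCCZCCCZCCCZZCCCZCCCZCCCZZZF
Step 4: FCCCZCCCZCCCZZCCCZCCCZCCCZZCCCZCCCZCCCZZZCCCZCCCZCCCZZCCCZCCCZCCCZZCCCZCCCZCCCZZZCCCZCCCZCCCZZCCCZCCCZCCCZZCCCZCCCZCCCZZZZF


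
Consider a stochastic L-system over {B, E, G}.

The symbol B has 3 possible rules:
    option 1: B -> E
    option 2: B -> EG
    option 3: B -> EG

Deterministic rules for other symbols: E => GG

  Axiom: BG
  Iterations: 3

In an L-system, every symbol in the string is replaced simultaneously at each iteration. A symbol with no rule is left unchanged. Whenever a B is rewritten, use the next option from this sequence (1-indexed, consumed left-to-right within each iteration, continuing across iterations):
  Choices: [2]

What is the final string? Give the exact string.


Answer: GGGG

Derivation:
Step 0: BG
Step 1: EGG  (used choices [2])
Step 2: GGGG  (used choices [])
Step 3: GGGG  (used choices [])


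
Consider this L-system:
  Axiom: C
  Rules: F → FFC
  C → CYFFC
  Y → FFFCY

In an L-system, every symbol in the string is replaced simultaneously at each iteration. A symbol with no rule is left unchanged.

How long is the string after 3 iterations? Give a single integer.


Step 0: length = 1
Step 1: length = 5
Step 2: length = 21
Step 3: length = 83

Answer: 83


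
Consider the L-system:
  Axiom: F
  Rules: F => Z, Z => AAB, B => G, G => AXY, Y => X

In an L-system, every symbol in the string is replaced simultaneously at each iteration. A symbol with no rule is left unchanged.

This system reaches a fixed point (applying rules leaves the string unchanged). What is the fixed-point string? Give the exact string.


Answer: AAAXX

Derivation:
Step 0: F
Step 1: Z
Step 2: AAB
Step 3: AAG
Step 4: AAAXY
Step 5: AAAXX
Step 6: AAAXX  (unchanged — fixed point at step 5)


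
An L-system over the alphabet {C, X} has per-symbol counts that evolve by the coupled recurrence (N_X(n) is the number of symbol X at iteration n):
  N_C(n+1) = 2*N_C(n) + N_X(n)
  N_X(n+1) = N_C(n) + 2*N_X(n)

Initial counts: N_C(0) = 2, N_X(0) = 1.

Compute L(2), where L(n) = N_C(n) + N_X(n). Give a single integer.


Answer: 27

Derivation:
Step 0: N_C=2, N_X=1, L=3
Step 1: N_C=5, N_X=4, L=9
Step 2: N_C=14, N_X=13, L=27


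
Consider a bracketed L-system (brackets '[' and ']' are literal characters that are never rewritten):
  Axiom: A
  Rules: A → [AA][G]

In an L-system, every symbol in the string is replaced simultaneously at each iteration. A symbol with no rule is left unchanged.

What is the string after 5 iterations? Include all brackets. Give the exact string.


Step 0: A
Step 1: [AA][G]
Step 2: [[AA][G][AA][G]][G]
Step 3: [[[AA][G][AA][G]][G][[AA][G][AA][G]][G]][G]
Step 4: [[[[AA][G][AA][G]][G][[AA][G][AA][G]][G]][G][[[AA][G][AA][G]][G][[AA][G][AA][G]][G]][G]][G]
Step 5: [[[[[AA][G][AA][G]][G][[AA][G][AA][G]][G]][G][[[AA][G][AA][G]][G][[AA][G][AA][G]][G]][G]][G][[[[AA][G][AA][G]][G][[AA][G][AA][G]][G]][G][[[AA][G][AA][G]][G][[AA][G][AA][G]][G]][G]][G]][G]

Answer: [[[[[AA][G][AA][G]][G][[AA][G][AA][G]][G]][G][[[AA][G][AA][G]][G][[AA][G][AA][G]][G]][G]][G][[[[AA][G][AA][G]][G][[AA][G][AA][G]][G]][G][[[AA][G][AA][G]][G][[AA][G][AA][G]][G]][G]][G]][G]


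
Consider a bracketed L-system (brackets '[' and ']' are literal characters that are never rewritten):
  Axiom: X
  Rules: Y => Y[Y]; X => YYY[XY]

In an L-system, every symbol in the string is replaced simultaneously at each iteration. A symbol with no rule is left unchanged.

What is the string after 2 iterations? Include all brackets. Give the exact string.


Answer: Y[Y]Y[Y]Y[Y][YYY[XY]Y[Y]]

Derivation:
Step 0: X
Step 1: YYY[XY]
Step 2: Y[Y]Y[Y]Y[Y][YYY[XY]Y[Y]]
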